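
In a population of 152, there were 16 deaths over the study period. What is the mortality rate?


Mortality rate = 16 / 152 = 0.105263 ≈ 0.1053

0.1053


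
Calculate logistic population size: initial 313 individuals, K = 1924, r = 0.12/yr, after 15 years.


(K - N0)/N0 = (1924 - 313)/313 = 1611/313 = 5.14696
r*t = 0.12 * 15 = 1.8; exp(-1.8) = 0.165299
5.14696 * 0.165299 = 0.850787
1 + 0.850787 = 1.85079
N = 1924 / 1.85079 = 1039.56 ≈ 1040

1040


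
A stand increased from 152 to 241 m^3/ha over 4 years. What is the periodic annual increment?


PAI = (V2 - V1) / period = (241 - 152) / 4 = 89 / 4 = 22.25 m^3/ha/yr

22.25 m^3/ha/yr


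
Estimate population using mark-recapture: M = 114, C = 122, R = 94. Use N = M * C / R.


N = M * C / R = 114 * 122 / 94 = 13908 / 94 = 147.96 ≈ 148

148 individuals


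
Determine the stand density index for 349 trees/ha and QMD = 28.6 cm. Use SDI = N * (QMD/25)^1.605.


QMD/25 = 28.6/25 = 1.144
(1.144)^1.605 = exp(1.605 * ln(1.144)) = exp(1.605 * 0.134531) = exp(0.215922) = 1.24101
SDI = 349 * 1.24101 = 433.112 ≈ 433

433


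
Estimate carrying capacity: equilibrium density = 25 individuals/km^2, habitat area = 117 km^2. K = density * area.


K = 25 * 117 = 2925 individuals

2925 individuals


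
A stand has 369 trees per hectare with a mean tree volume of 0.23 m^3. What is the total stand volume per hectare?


V_stand = 369 * 0.23 = 84.87 ≈ 84.9 m^3/ha

84.9 m^3/ha


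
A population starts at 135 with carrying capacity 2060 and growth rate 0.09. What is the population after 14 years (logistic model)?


(K - N0)/N0 = (2060 - 135)/135 = 1925/135 = 14.2593
r*t = 0.09 * 14 = 1.26; exp(-1.26) = 0.283654
14.2593 * 0.283654 = 4.04471
1 + 4.04471 = 5.04471
N = 2060 / 5.04471 = 408.349 ≈ 408

408


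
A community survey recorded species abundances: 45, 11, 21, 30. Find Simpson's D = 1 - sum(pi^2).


Total N = 45 + 11 + 21 + 30 = 107
Per-species terms:
  p = 45/107 = 0.420561; p^2 = 0.420561^2 = 0.176872
  p = 11/107 = 0.102804; p^2 = 0.102804^2 = 0.010569
  p = 21/107 = 0.196262; p^2 = 0.196262^2 = 0.038519
  p = 30/107 = 0.280374; p^2 = 0.280374^2 = 0.078610
sum(p^2) = 0.176872 + 0.010569 + 0.038519 + 0.078610 = 0.304570
D = 1 - 0.304570 = 0.695430 ≈ 0.6954

0.6954


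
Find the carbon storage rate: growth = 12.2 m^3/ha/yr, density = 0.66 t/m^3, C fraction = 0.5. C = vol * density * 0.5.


C = 12.2 * 0.66 * 0.5 = 4.026 ≈ 4.03 t C/ha/yr

4.03 t C/ha/yr


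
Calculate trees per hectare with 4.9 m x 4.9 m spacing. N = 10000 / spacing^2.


N = 10000 / 4.9^2 = 10000 / 24.01 = 416.493 ≈ 416 trees/ha

416 trees/ha


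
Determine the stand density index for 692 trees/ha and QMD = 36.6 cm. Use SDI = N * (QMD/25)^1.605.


QMD/25 = 36.6/25 = 1.464
(1.464)^1.605 = exp(1.605 * ln(1.464)) = exp(1.605 * 0.381172) = exp(0.611781) = 1.84371
SDI = 692 * 1.84371 = 1275.85 ≈ 1276

1276


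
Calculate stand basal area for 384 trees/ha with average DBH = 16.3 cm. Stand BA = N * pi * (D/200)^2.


(D/200)^2 = (16.3/200)^2 = 0.0815^2 = 0.00664225
Individual BA = 3.141593 * 0.00664225 = 0.0208672 m^2
Stand BA = 384 * 0.0208672 = 8.01300 ≈ 8.01 m^2/ha

8.01 m^2/ha


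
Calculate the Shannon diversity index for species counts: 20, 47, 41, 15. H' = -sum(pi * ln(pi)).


Total N = 20 + 47 + 41 + 15 = 123
Per-species terms:
  p = 20/123 = 0.162602; ln(p) = -1.816450; p*ln(p) = 0.162602 * (-1.816450) = -0.295358
  p = 47/123 = 0.382114; ln(p) = -0.962036; p*ln(p) = 0.382114 * (-0.962036) = -0.367607
  p = 41/123 = 0.333333; ln(p) = -1.098613; p*ln(p) = 0.333333 * (-1.098613) = -0.366204
  p = 15/123 = 0.121951; ln(p) = -2.104136; p*ln(p) = 0.121951 * (-2.104136) = -0.256601
sum(p*ln(p)) = (-0.295358) + (-0.367607) + (-0.366204) + (-0.256601) = -1.285770
H' = -(-1.285770) = 1.285770 ≈ 1.2858

1.2858


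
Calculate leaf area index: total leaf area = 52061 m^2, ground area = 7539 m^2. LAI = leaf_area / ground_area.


LAI = 52061 / 7539 = 6.9056 ≈ 6.91

6.91


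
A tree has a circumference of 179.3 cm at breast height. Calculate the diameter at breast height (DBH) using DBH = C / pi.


DBH = C / pi = 179.3 / 3.141593 = 57.0730 ≈ 57.07 cm

57.07 cm


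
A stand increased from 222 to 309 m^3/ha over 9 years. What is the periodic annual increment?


PAI = (V2 - V1) / period = (309 - 222) / 9 = 87 / 9 = 9.6667 ≈ 9.67 m^3/ha/yr

9.67 m^3/ha/yr


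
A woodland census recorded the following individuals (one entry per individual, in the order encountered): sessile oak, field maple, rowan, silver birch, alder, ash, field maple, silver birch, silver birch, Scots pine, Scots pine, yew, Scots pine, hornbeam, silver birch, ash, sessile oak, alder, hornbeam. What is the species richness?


Total individuals logged = 19
Distinct species (count of individuals): sessile oak (2), field maple (2), rowan (1), silver birch (4), alder (2), ash (2), Scots pine (3), yew (1), hornbeam (2)
Species richness = number of distinct species = 9

9


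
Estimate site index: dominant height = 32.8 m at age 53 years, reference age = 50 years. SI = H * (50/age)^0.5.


50/53 = 0.943396
(0.943396)^0.5 = 0.971286
SI = 32.8 * 0.971286 = 31.8582 ≈ 31.9 m

31.9 m


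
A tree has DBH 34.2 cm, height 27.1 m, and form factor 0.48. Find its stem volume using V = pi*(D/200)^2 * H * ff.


(D/200)^2 = (34.2/200)^2 = 0.171^2 = 0.029241
BA = 3.141593 * 0.029241 = 0.0918633 m^2
V = 0.0918633 * 27.1 * 0.48 = 1.19496 ≈ 1.195 m^3

1.195 m^3


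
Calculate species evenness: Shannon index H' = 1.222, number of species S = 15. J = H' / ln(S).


ln(15) = 2.70805
J = H' / ln(S) = 1.222 / 2.70805 = 0.451247 ≈ 0.4512

0.4512


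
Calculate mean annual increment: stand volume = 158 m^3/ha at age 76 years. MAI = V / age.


MAI = 158 / 76 = 2.0789 ≈ 2.08 m^3/ha/yr

2.08 m^3/ha/yr


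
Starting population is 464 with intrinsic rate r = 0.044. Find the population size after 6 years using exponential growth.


r*t = 0.044 * 6 = 0.264
exp(0.264) = 1.30213
N = 464 * 1.30213 = 604.188 ≈ 604

604


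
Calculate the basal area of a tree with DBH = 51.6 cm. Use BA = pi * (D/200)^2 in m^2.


D/200 = 51.6/200 = 0.258 m
(D/200)^2 = 0.258^2 = 0.066564
BA = 3.141593 * 0.066564 = 0.209117 ≈ 0.2091 m^2

0.2091 m^2


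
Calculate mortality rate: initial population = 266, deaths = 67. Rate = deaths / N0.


Mortality rate = 67 / 266 = 0.251880 ≈ 0.2519

0.2519


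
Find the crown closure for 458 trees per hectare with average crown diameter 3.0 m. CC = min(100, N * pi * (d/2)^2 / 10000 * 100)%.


(d/2)^2 = (3.0/2)^2 = 1.5^2 = 2.25
Crown area = 3.141593 * 2.25 = 7.06858 m^2
N * area / 10000 * 100 = 458 * 7.06858 / 10000 * 100 = 32.3741
CC = min(100, 32.3741) = 32.3741 ≈ 32.4%

32.4%


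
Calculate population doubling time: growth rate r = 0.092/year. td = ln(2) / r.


td = ln(2) / 0.092 = 0.693147 / 0.092 = 7.53421 ≈ 7.5 years

7.5 years


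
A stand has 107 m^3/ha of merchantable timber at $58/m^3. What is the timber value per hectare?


Value = 107 * 58 = $6206/ha

$6206/ha


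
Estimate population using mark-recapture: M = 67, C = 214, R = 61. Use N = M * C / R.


N = M * C / R = 67 * 214 / 61 = 14338 / 61 = 235.05 ≈ 235

235 individuals


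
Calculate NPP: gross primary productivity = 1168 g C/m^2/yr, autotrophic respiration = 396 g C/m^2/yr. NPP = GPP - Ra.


NPP = GPP - Ra = 1168 - 396 = 772 g C/m^2/yr

772 g C/m^2/yr


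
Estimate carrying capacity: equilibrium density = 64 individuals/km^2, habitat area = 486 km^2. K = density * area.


K = 64 * 486 = 31104 individuals

31104 individuals


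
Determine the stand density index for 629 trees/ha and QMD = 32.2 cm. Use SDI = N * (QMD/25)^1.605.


QMD/25 = 32.2/25 = 1.288
(1.288)^1.605 = exp(1.605 * ln(1.288)) = exp(1.605 * 0.253091) = exp(0.406211) = 1.50112
SDI = 629 * 1.50112 = 944.204 ≈ 944

944


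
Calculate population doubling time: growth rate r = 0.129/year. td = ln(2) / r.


td = ln(2) / 0.129 = 0.693147 / 0.129 = 5.37323 ≈ 5.4 years

5.4 years


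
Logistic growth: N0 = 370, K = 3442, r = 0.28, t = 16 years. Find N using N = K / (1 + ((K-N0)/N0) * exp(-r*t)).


(K - N0)/N0 = (3442 - 370)/370 = 3072/370 = 8.30270
r*t = 0.28 * 16 = 4.48; exp(-4.48) = 0.0113334
8.30270 * 0.0113334 = 0.0940978
1 + 0.0940978 = 1.09410
N = 3442 / 1.09410 = 3145.96 ≈ 3146

3146


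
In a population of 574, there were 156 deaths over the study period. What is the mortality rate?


Mortality rate = 156 / 574 = 0.271777 ≈ 0.2718

0.2718


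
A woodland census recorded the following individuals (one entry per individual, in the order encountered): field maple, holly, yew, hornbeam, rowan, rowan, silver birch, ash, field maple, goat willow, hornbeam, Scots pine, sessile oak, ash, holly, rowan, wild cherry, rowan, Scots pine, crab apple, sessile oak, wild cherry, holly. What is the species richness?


Total individuals logged = 23
Distinct species (count of individuals): field maple (2), holly (3), yew (1), hornbeam (2), rowan (4), silver birch (1), ash (2), goat willow (1), Scots pine (2), sessile oak (2), wild cherry (2), crab apple (1)
Species richness = number of distinct species = 12

12


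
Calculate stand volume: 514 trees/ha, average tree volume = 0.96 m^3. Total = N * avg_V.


V_stand = 514 * 0.96 = 493.44 ≈ 493.4 m^3/ha

493.4 m^3/ha


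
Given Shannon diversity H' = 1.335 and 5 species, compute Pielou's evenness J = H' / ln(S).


ln(5) = 1.60944
J = H' / ln(S) = 1.335 / 1.60944 = 0.829481 ≈ 0.8295

0.8295


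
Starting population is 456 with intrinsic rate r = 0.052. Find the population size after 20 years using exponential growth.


r*t = 0.052 * 20 = 1.04
exp(1.04) = 2.82922
N = 456 * 2.82922 = 1290.12 ≈ 1290

1290


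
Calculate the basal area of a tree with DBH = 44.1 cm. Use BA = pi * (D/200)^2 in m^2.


D/200 = 44.1/200 = 0.2205 m
(D/200)^2 = 0.2205^2 = 0.04862025
BA = 3.141593 * 0.04862025 = 0.152745 ≈ 0.1527 m^2

0.1527 m^2


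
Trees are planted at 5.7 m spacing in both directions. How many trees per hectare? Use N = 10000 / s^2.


N = 10000 / 5.7^2 = 10000 / 32.49 = 307.787 ≈ 308 trees/ha

308 trees/ha


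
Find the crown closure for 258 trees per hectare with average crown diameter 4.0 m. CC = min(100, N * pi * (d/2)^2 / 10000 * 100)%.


(d/2)^2 = (4.0/2)^2 = 2^2 = 4
Crown area = 3.141593 * 4 = 12.5664 m^2
N * area / 10000 * 100 = 258 * 12.5664 / 10000 * 100 = 32.4213
CC = min(100, 32.4213) = 32.4213 ≈ 32.4%

32.4%


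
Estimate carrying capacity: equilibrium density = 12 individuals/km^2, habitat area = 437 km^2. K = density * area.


K = 12 * 437 = 5244 individuals

5244 individuals


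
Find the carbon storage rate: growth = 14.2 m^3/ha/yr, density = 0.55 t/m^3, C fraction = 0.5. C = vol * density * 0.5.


C = 14.2 * 0.55 * 0.5 = 3.905 ≈ 3.91 t C/ha/yr

3.91 t C/ha/yr


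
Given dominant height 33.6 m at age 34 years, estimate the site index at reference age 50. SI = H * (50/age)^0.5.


50/34 = 1.47059
(1.47059)^0.5 = 1.21268
SI = 33.6 * 1.21268 = 40.7460 ≈ 40.7 m

40.7 m


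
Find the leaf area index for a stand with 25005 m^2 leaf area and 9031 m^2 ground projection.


LAI = 25005 / 9031 = 2.7688 ≈ 2.77

2.77


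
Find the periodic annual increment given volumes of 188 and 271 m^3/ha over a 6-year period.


PAI = (V2 - V1) / period = (271 - 188) / 6 = 83 / 6 = 13.8333 ≈ 13.83 m^3/ha/yr

13.83 m^3/ha/yr


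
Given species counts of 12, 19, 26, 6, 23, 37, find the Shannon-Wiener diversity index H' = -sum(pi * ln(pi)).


Total N = 12 + 19 + 26 + 6 + 23 + 37 = 123
Per-species terms:
  p = 12/123 = 0.097561; ln(p) = -2.327277; p*ln(p) = 0.097561 * (-2.327277) = -0.227051
  p = 19/123 = 0.154472; ln(p) = -1.867742; p*ln(p) = 0.154472 * (-1.867742) = -0.288514
  p = 26/123 = 0.211382; ln(p) = -1.554088; p*ln(p) = 0.211382 * (-1.554088) = -0.328506
  p = 6/123 = 0.048780; ln(p) = -3.020435; p*ln(p) = 0.048780 * (-3.020435) = -0.147337
  p = 23/123 = 0.186992; ln(p) = -1.676689; p*ln(p) = 0.186992 * (-1.676689) = -0.313527
  p = 37/123 = 0.300813; ln(p) = -1.201266; p*ln(p) = 0.300813 * (-1.201266) = -0.361356
sum(p*ln(p)) = (-0.227051) + (-0.288514) + (-0.328506) + (-0.147337) + (-0.313527) + (-0.361356) = -1.666291
H' = -(-1.666291) = 1.666291 ≈ 1.6663

1.6663


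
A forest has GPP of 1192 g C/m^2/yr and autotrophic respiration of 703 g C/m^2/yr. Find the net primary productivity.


NPP = GPP - Ra = 1192 - 703 = 489 g C/m^2/yr

489 g C/m^2/yr


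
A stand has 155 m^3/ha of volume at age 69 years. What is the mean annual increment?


MAI = 155 / 69 = 2.2464 ≈ 2.25 m^3/ha/yr

2.25 m^3/ha/yr


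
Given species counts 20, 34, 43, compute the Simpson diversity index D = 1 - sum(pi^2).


Total N = 20 + 34 + 43 = 97
Per-species terms:
  p = 20/97 = 0.206186; p^2 = 0.206186^2 = 0.042513
  p = 34/97 = 0.350515; p^2 = 0.350515^2 = 0.122861
  p = 43/97 = 0.443299; p^2 = 0.443299^2 = 0.196514
sum(p^2) = 0.042513 + 0.122861 + 0.196514 = 0.361888
D = 1 - 0.361888 = 0.638112 ≈ 0.6381

0.6381


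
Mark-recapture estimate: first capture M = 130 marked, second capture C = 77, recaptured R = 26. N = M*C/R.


N = M * C / R = 130 * 77 / 26 = 10010 / 26 = 385

385 individuals


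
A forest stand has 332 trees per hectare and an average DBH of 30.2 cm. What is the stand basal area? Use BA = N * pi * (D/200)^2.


(D/200)^2 = (30.2/200)^2 = 0.151^2 = 0.022801
Individual BA = 3.141593 * 0.022801 = 0.0716315 m^2
Stand BA = 332 * 0.0716315 = 23.7817 ≈ 23.78 m^2/ha

23.78 m^2/ha


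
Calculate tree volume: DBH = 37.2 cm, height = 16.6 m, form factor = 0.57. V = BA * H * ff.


(D/200)^2 = (37.2/200)^2 = 0.186^2 = 0.034596
BA = 3.141593 * 0.034596 = 0.108687 m^2
V = 0.108687 * 16.6 * 0.57 = 1.02840 ≈ 1.028 m^3

1.028 m^3


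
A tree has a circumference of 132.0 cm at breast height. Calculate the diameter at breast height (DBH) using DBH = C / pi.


DBH = C / pi = 132.0 / 3.141593 = 42.0169 ≈ 42.02 cm

42.02 cm


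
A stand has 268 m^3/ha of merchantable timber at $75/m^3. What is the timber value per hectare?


Value = 268 * 75 = $20100/ha

$20100/ha


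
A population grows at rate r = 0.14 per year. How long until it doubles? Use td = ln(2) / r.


td = ln(2) / 0.14 = 0.693147 / 0.14 = 4.95105 ≈ 5.0 years

5.0 years


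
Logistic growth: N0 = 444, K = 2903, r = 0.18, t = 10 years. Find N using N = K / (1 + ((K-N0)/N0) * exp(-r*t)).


(K - N0)/N0 = (2903 - 444)/444 = 2459/444 = 5.53829
r*t = 0.18 * 10 = 1.8; exp(-1.8) = 0.165299
5.53829 * 0.165299 = 0.915474
1 + 0.915474 = 1.91547
N = 2903 / 1.91547 = 1515.55 ≈ 1516

1516


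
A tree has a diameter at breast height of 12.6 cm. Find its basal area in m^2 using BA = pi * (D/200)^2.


D/200 = 12.6/200 = 0.063 m
(D/200)^2 = 0.063^2 = 0.003969
BA = 3.141593 * 0.003969 = 0.0124690 ≈ 0.0125 m^2

0.0125 m^2


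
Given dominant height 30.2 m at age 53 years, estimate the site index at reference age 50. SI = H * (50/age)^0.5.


50/53 = 0.943396
(0.943396)^0.5 = 0.971286
SI = 30.2 * 0.971286 = 29.3328 ≈ 29.3 m

29.3 m


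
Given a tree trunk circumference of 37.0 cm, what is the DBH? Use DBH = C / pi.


DBH = C / pi = 37.0 / 3.141593 = 11.7775 ≈ 11.78 cm

11.78 cm


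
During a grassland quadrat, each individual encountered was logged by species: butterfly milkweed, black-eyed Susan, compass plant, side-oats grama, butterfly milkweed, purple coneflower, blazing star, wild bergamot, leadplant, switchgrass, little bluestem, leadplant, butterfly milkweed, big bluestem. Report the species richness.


Total individuals logged = 14
Distinct species (count of individuals): butterfly milkweed (3), black-eyed Susan (1), compass plant (1), side-oats grama (1), purple coneflower (1), blazing star (1), wild bergamot (1), leadplant (2), switchgrass (1), little bluestem (1), big bluestem (1)
Species richness = number of distinct species = 11

11


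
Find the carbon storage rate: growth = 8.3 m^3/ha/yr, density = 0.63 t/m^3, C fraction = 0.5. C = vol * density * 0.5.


C = 8.3 * 0.63 * 0.5 = 2.6145 ≈ 2.61 t C/ha/yr

2.61 t C/ha/yr


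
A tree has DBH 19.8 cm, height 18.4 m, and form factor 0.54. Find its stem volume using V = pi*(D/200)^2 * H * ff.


(D/200)^2 = (19.8/200)^2 = 0.099^2 = 0.009801
BA = 3.141593 * 0.009801 = 0.0307908 m^2
V = 0.0307908 * 18.4 * 0.54 = 0.305937 ≈ 0.306 m^3

0.306 m^3


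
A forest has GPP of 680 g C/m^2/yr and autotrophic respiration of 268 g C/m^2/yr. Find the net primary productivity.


NPP = GPP - Ra = 680 - 268 = 412 g C/m^2/yr

412 g C/m^2/yr


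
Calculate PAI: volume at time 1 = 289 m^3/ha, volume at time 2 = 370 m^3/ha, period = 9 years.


PAI = (V2 - V1) / period = (370 - 289) / 9 = 81 / 9 = 9.00 m^3/ha/yr

9.00 m^3/ha/yr


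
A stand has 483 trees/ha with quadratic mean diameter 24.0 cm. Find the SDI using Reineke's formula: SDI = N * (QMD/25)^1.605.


QMD/25 = 24.0/25 = 0.96
(0.96)^1.605 = exp(1.605 * ln(0.96)) = exp(1.605 * (-0.0408220)) = exp(-0.0655193) = 0.936581
SDI = 483 * 0.936581 = 452.369 ≈ 452

452


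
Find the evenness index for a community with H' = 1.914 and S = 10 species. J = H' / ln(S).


ln(10) = 2.30259
J = H' / ln(S) = 1.914 / 2.30259 = 0.831238 ≈ 0.8312

0.8312


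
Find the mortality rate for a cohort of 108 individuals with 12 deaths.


Mortality rate = 12 / 108 = 0.111111 ≈ 0.1111

0.1111


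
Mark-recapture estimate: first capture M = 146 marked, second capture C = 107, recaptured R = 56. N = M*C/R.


N = M * C / R = 146 * 107 / 56 = 15622 / 56 = 278.96 ≈ 279

279 individuals


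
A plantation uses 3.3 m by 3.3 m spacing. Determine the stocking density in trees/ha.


N = 10000 / 3.3^2 = 10000 / 10.89 = 918.274 ≈ 918 trees/ha

918 trees/ha


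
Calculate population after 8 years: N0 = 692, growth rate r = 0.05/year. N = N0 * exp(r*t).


r*t = 0.05 * 8 = 0.4
exp(0.4) = 1.49182
N = 692 * 1.49182 = 1032.34 ≈ 1032

1032


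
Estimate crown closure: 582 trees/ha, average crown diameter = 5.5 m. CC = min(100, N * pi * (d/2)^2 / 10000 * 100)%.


(d/2)^2 = (5.5/2)^2 = 2.75^2 = 7.5625
Crown area = 3.141593 * 7.5625 = 23.7583 m^2
N * area / 10000 * 100 = 582 * 23.7583 / 10000 * 100 = 138.273
CC = min(100, 138.273) = 100%

100%


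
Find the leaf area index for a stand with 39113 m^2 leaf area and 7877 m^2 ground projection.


LAI = 39113 / 7877 = 4.9655 ≈ 4.97

4.97


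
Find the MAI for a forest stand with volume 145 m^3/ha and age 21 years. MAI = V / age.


MAI = 145 / 21 = 6.9048 ≈ 6.90 m^3/ha/yr

6.90 m^3/ha/yr


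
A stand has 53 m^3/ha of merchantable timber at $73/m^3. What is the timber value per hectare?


Value = 53 * 73 = $3869/ha

$3869/ha


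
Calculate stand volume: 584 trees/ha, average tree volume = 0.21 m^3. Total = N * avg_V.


V_stand = 584 * 0.21 = 122.64 ≈ 122.6 m^3/ha

122.6 m^3/ha


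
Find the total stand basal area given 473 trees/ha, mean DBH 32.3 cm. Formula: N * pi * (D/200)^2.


(D/200)^2 = (32.3/200)^2 = 0.1615^2 = 0.02608225
Individual BA = 3.141593 * 0.02608225 = 0.0819398 m^2
Stand BA = 473 * 0.0819398 = 38.7575 ≈ 38.76 m^2/ha

38.76 m^2/ha


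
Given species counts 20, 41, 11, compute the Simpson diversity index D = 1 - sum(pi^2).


Total N = 20 + 41 + 11 = 72
Per-species terms:
  p = 20/72 = 0.277778; p^2 = 0.277778^2 = 0.077161
  p = 41/72 = 0.569444; p^2 = 0.569444^2 = 0.324266
  p = 11/72 = 0.152778; p^2 = 0.152778^2 = 0.023341
sum(p^2) = 0.077161 + 0.324266 + 0.023341 = 0.424768
D = 1 - 0.424768 = 0.575232 ≈ 0.5752

0.5752


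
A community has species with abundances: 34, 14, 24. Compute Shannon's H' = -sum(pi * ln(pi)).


Total N = 34 + 14 + 24 = 72
Per-species terms:
  p = 34/72 = 0.472222; ln(p) = -0.750306; p*ln(p) = 0.472222 * (-0.750306) = -0.354311
  p = 14/72 = 0.194444; ln(p) = -1.637611; p*ln(p) = 0.194444 * (-1.637611) = -0.318424
  p = 24/72 = 0.333333; ln(p) = -1.098613; p*ln(p) = 0.333333 * (-1.098613) = -0.366204
sum(p*ln(p)) = (-0.354311) + (-0.318424) + (-0.366204) = -1.038939
H' = -(-1.038939) = 1.038939 ≈ 1.0389

1.0389


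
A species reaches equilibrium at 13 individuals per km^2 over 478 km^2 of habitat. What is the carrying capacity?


K = 13 * 478 = 6214 individuals

6214 individuals


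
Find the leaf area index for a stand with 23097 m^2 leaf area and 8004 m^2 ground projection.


LAI = 23097 / 8004 = 2.8857 ≈ 2.89

2.89


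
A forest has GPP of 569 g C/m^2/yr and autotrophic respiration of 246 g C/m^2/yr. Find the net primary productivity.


NPP = GPP - Ra = 569 - 246 = 323 g C/m^2/yr

323 g C/m^2/yr


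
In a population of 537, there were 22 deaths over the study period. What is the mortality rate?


Mortality rate = 22 / 537 = 0.040968 ≈ 0.0410

0.0410


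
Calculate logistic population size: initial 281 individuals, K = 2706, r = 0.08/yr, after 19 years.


(K - N0)/N0 = (2706 - 281)/281 = 2425/281 = 8.62989
r*t = 0.08 * 19 = 1.52; exp(-1.52) = 0.218712
8.62989 * 0.218712 = 1.88746
1 + 1.88746 = 2.88746
N = 2706 / 2.88746 = 937.156 ≈ 937

937


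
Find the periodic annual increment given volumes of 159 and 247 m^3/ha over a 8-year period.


PAI = (V2 - V1) / period = (247 - 159) / 8 = 88 / 8 = 11.00 m^3/ha/yr

11.00 m^3/ha/yr


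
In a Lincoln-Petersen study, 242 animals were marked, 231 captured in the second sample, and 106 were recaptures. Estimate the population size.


N = M * C / R = 242 * 231 / 106 = 55902 / 106 = 527.38 ≈ 527

527 individuals


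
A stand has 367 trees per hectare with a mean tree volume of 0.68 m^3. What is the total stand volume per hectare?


V_stand = 367 * 0.68 = 249.56 ≈ 249.6 m^3/ha

249.6 m^3/ha


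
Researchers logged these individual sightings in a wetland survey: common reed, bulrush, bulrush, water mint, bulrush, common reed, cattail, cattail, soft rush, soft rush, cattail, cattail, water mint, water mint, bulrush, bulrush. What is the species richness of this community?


Total individuals logged = 16
Distinct species (count of individuals): common reed (2), bulrush (5), water mint (3), cattail (4), soft rush (2)
Species richness = number of distinct species = 5

5


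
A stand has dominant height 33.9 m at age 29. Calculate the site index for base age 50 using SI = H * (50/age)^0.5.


50/29 = 1.72414
(1.72414)^0.5 = 1.31307
SI = 33.9 * 1.31307 = 44.5131 ≈ 44.5 m

44.5 m


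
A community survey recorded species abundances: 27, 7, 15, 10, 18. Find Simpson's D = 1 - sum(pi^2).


Total N = 27 + 7 + 15 + 10 + 18 = 77
Per-species terms:
  p = 27/77 = 0.350649; p^2 = 0.350649^2 = 0.122955
  p = 7/77 = 0.090909; p^2 = 0.090909^2 = 0.008264
  p = 15/77 = 0.194805; p^2 = 0.194805^2 = 0.037949
  p = 10/77 = 0.129870; p^2 = 0.129870^2 = 0.016866
  p = 18/77 = 0.233766; p^2 = 0.233766^2 = 0.054647
sum(p^2) = 0.122955 + 0.008264 + 0.037949 + 0.016866 + 0.054647 = 0.240681
D = 1 - 0.240681 = 0.759319 ≈ 0.7593

0.7593


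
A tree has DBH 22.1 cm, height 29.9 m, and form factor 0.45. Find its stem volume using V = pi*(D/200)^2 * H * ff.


(D/200)^2 = (22.1/200)^2 = 0.1105^2 = 0.01221025
BA = 3.141593 * 0.01221025 = 0.0383596 m^2
V = 0.0383596 * 29.9 * 0.45 = 0.516128 ≈ 0.516 m^3

0.516 m^3


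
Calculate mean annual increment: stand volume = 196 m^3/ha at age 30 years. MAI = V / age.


MAI = 196 / 30 = 6.5333 ≈ 6.53 m^3/ha/yr

6.53 m^3/ha/yr


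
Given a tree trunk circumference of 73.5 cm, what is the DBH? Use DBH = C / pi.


DBH = C / pi = 73.5 / 3.141593 = 23.3958 ≈ 23.40 cm

23.40 cm


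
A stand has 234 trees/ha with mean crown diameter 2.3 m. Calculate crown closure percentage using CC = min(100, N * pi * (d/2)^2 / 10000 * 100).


(d/2)^2 = (2.3/2)^2 = 1.15^2 = 1.3225
Crown area = 3.141593 * 1.3225 = 4.15476 m^2
N * area / 10000 * 100 = 234 * 4.15476 / 10000 * 100 = 9.72214
CC = min(100, 9.72214) = 9.72214 ≈ 9.7%

9.7%


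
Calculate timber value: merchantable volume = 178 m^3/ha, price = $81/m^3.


Value = 178 * 81 = $14418/ha

$14418/ha


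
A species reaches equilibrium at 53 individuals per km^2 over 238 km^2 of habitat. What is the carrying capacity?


K = 53 * 238 = 12614 individuals

12614 individuals


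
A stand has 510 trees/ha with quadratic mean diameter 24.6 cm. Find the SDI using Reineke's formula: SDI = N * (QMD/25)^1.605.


QMD/25 = 24.6/25 = 0.984
(0.984)^1.605 = exp(1.605 * ln(0.984)) = exp(1.605 * (-0.0161294)) = exp(-0.0258877) = 0.974445
SDI = 510 * 0.974445 = 496.967 ≈ 497

497


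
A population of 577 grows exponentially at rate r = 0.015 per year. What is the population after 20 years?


r*t = 0.015 * 20 = 0.3
exp(0.3) = 1.34986
N = 577 * 1.34986 = 778.869 ≈ 779

779


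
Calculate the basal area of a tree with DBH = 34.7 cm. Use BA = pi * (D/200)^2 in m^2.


D/200 = 34.7/200 = 0.1735 m
(D/200)^2 = 0.1735^2 = 0.03010225
BA = 3.141593 * 0.03010225 = 0.0945690 ≈ 0.0946 m^2

0.0946 m^2


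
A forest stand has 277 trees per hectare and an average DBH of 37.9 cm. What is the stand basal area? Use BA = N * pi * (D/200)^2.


(D/200)^2 = (37.9/200)^2 = 0.1895^2 = 0.03591025
Individual BA = 3.141593 * 0.03591025 = 0.112815 m^2
Stand BA = 277 * 0.112815 = 31.2498 ≈ 31.25 m^2/ha

31.25 m^2/ha


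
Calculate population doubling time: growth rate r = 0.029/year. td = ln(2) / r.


td = ln(2) / 0.029 = 0.693147 / 0.029 = 23.9016 ≈ 23.9 years

23.9 years


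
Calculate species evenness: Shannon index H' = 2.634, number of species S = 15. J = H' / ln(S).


ln(15) = 2.70805
J = H' / ln(S) = 2.634 / 2.70805 = 0.972656 ≈ 0.9727

0.9727


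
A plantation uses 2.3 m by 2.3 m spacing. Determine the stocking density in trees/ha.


N = 10000 / 2.3^2 = 10000 / 5.29 = 1890.36 ≈ 1890 trees/ha

1890 trees/ha


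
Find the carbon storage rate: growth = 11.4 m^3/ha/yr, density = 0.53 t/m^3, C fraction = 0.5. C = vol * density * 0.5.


C = 11.4 * 0.53 * 0.5 = 3.021 ≈ 3.02 t C/ha/yr

3.02 t C/ha/yr


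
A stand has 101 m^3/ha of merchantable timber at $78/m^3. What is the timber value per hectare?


Value = 101 * 78 = $7878/ha

$7878/ha


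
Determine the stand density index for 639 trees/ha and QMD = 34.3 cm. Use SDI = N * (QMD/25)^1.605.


QMD/25 = 34.3/25 = 1.372
(1.372)^1.605 = exp(1.605 * ln(1.372)) = exp(1.605 * 0.316270) = exp(0.507613) = 1.66132
SDI = 639 * 1.66132 = 1061.58 ≈ 1062

1062


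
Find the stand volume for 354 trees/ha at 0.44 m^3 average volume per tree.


V_stand = 354 * 0.44 = 155.76 ≈ 155.8 m^3/ha

155.8 m^3/ha


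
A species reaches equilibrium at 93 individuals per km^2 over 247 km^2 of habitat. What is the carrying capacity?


K = 93 * 247 = 22971 individuals

22971 individuals


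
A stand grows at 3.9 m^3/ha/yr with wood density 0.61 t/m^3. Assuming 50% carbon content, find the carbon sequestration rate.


C = 3.9 * 0.61 * 0.5 = 1.1895 ≈ 1.19 t C/ha/yr

1.19 t C/ha/yr


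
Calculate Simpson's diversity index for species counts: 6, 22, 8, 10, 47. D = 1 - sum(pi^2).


Total N = 6 + 22 + 8 + 10 + 47 = 93
Per-species terms:
  p = 6/93 = 0.064516; p^2 = 0.064516^2 = 0.004162
  p = 22/93 = 0.236559; p^2 = 0.236559^2 = 0.055960
  p = 8/93 = 0.086022; p^2 = 0.086022^2 = 0.007400
  p = 10/93 = 0.107527; p^2 = 0.107527^2 = 0.011562
  p = 47/93 = 0.505376; p^2 = 0.505376^2 = 0.255405
sum(p^2) = 0.004162 + 0.055960 + 0.007400 + 0.011562 + 0.255405 = 0.334489
D = 1 - 0.334489 = 0.665511 ≈ 0.6655

0.6655


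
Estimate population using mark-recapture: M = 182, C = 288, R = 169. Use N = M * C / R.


N = M * C / R = 182 * 288 / 169 = 52416 / 169 = 310.15 ≈ 310

310 individuals


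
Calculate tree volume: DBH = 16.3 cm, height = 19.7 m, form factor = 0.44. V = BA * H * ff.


(D/200)^2 = (16.3/200)^2 = 0.0815^2 = 0.00664225
BA = 3.141593 * 0.00664225 = 0.0208672 m^2
V = 0.0208672 * 19.7 * 0.44 = 0.180877 ≈ 0.181 m^3

0.181 m^3


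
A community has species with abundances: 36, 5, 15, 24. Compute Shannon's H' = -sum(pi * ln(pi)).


Total N = 36 + 5 + 15 + 24 = 80
Per-species terms:
  p = 36/80 = 0.450000; ln(p) = -0.798508; p*ln(p) = 0.450000 * (-0.798508) = -0.359329
  p = 5/80 = 0.062500; ln(p) = -2.772589; p*ln(p) = 0.062500 * (-2.772589) = -0.173287
  p = 15/80 = 0.187500; ln(p) = -1.673976; p*ln(p) = 0.187500 * (-1.673976) = -0.313871
  p = 24/80 = 0.300000; ln(p) = -1.203973; p*ln(p) = 0.300000 * (-1.203973) = -0.361192
sum(p*ln(p)) = (-0.359329) + (-0.173287) + (-0.313871) + (-0.361192) = -1.207679
H' = -(-1.207679) = 1.207679 ≈ 1.2077

1.2077


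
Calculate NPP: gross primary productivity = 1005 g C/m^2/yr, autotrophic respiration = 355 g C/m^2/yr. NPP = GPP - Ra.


NPP = GPP - Ra = 1005 - 355 = 650 g C/m^2/yr

650 g C/m^2/yr


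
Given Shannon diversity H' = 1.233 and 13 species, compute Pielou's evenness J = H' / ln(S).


ln(13) = 2.56495
J = H' / ln(S) = 1.233 / 2.56495 = 0.480711 ≈ 0.4807

0.4807


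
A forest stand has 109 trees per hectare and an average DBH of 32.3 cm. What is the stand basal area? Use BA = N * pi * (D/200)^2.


(D/200)^2 = (32.3/200)^2 = 0.1615^2 = 0.02608225
Individual BA = 3.141593 * 0.02608225 = 0.0819398 m^2
Stand BA = 109 * 0.0819398 = 8.93144 ≈ 8.93 m^2/ha

8.93 m^2/ha


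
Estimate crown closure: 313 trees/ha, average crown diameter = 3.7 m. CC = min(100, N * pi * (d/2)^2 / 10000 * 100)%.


(d/2)^2 = (3.7/2)^2 = 1.85^2 = 3.4225
Crown area = 3.141593 * 3.4225 = 10.7521 m^2
N * area / 10000 * 100 = 313 * 10.7521 / 10000 * 100 = 33.6541
CC = min(100, 33.6541) = 33.6541 ≈ 33.7%

33.7%


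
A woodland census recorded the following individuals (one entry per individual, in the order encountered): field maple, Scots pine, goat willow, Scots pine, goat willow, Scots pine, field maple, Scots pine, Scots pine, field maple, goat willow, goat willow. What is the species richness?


Total individuals logged = 12
Distinct species (count of individuals): field maple (3), Scots pine (5), goat willow (4)
Species richness = number of distinct species = 3

3


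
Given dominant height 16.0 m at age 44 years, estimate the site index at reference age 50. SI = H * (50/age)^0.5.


50/44 = 1.13636
(1.13636)^0.5 = 1.06600
SI = 16.0 * 1.06600 = 17.0560 ≈ 17.1 m

17.1 m


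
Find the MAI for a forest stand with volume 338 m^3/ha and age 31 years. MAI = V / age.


MAI = 338 / 31 = 10.9032 ≈ 10.90 m^3/ha/yr

10.90 m^3/ha/yr


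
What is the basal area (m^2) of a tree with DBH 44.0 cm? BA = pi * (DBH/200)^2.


D/200 = 44.0/200 = 0.22 m
(D/200)^2 = 0.22^2 = 0.0484
BA = 3.141593 * 0.0484 = 0.152053 ≈ 0.1521 m^2

0.1521 m^2


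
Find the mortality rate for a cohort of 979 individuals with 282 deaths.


Mortality rate = 282 / 979 = 0.288049 ≈ 0.2880

0.2880


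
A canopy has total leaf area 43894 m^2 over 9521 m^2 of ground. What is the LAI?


LAI = 43894 / 9521 = 4.6102 ≈ 4.61

4.61


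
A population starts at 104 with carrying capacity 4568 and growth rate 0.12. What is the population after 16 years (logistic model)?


(K - N0)/N0 = (4568 - 104)/104 = 4464/104 = 42.9231
r*t = 0.12 * 16 = 1.92; exp(-1.92) = 0.146607
42.9231 * 0.146607 = 6.29283
1 + 6.29283 = 7.29283
N = 4568 / 7.29283 = 626.369 ≈ 626

626


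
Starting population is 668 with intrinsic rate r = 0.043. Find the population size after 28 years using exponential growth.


r*t = 0.043 * 28 = 1.204
exp(1.204) = 3.33342
N = 668 * 3.33342 = 2226.72 ≈ 2227

2227


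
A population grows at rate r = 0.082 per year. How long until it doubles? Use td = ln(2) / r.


td = ln(2) / 0.082 = 0.693147 / 0.082 = 8.45301 ≈ 8.5 years

8.5 years


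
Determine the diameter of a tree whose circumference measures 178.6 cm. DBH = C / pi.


DBH = C / pi = 178.6 / 3.141593 = 56.8501 ≈ 56.85 cm

56.85 cm


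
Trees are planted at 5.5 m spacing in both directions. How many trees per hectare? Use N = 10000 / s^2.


N = 10000 / 5.5^2 = 10000 / 30.25 = 330.579 ≈ 331 trees/ha

331 trees/ha


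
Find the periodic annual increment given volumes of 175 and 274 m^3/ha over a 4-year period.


PAI = (V2 - V1) / period = (274 - 175) / 4 = 99 / 4 = 24.75 m^3/ha/yr

24.75 m^3/ha/yr


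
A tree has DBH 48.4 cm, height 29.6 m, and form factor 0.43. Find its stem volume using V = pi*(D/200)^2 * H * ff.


(D/200)^2 = (48.4/200)^2 = 0.242^2 = 0.058564
BA = 3.141593 * 0.058564 = 0.183984 m^2
V = 0.183984 * 29.6 * 0.43 = 2.34175 ≈ 2.342 m^3

2.342 m^3


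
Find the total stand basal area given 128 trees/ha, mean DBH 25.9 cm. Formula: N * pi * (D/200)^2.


(D/200)^2 = (25.9/200)^2 = 0.1295^2 = 0.01677025
Individual BA = 3.141593 * 0.01677025 = 0.0526853 m^2
Stand BA = 128 * 0.0526853 = 6.74372 ≈ 6.74 m^2/ha

6.74 m^2/ha


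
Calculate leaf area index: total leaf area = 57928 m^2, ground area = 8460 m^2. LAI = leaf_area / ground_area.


LAI = 57928 / 8460 = 6.8473 ≈ 6.85

6.85


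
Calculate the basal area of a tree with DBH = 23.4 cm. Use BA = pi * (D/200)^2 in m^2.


D/200 = 23.4/200 = 0.117 m
(D/200)^2 = 0.117^2 = 0.013689
BA = 3.141593 * 0.013689 = 0.0430053 ≈ 0.0430 m^2

0.0430 m^2


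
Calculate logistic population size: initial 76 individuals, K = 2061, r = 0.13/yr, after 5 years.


(K - N0)/N0 = (2061 - 76)/76 = 1985/76 = 26.1184
r*t = 0.13 * 5 = 0.65; exp(-0.65) = 0.522046
26.1184 * 0.522046 = 13.6350
1 + 13.6350 = 14.6350
N = 2061 / 14.6350 = 140.827 ≈ 141

141


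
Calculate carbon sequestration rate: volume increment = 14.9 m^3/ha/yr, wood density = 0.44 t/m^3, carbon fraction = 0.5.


C = 14.9 * 0.44 * 0.5 = 3.278 ≈ 3.28 t C/ha/yr

3.28 t C/ha/yr


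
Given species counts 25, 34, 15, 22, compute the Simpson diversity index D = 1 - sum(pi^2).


Total N = 25 + 34 + 15 + 22 = 96
Per-species terms:
  p = 25/96 = 0.260417; p^2 = 0.260417^2 = 0.067817
  p = 34/96 = 0.354167; p^2 = 0.354167^2 = 0.125434
  p = 15/96 = 0.156250; p^2 = 0.156250^2 = 0.024414
  p = 22/96 = 0.229167; p^2 = 0.229167^2 = 0.052518
sum(p^2) = 0.067817 + 0.125434 + 0.024414 + 0.052518 = 0.270183
D = 1 - 0.270183 = 0.729817 ≈ 0.7298

0.7298


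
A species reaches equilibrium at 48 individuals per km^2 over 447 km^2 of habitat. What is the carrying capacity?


K = 48 * 447 = 21456 individuals

21456 individuals


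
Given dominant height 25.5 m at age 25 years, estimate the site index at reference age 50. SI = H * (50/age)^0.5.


50/25 = 2.00000
(2.00000)^0.5 = 1.41421
SI = 25.5 * 1.41421 = 36.0624 ≈ 36.1 m

36.1 m


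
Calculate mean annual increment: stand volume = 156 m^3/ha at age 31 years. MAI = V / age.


MAI = 156 / 31 = 5.0323 ≈ 5.03 m^3/ha/yr

5.03 m^3/ha/yr


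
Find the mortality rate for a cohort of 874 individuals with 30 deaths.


Mortality rate = 30 / 874 = 0.034325 ≈ 0.0343

0.0343


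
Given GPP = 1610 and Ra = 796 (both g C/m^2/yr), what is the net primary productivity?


NPP = GPP - Ra = 1610 - 796 = 814 g C/m^2/yr

814 g C/m^2/yr


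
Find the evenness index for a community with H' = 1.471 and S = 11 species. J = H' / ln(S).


ln(11) = 2.39790
J = H' / ln(S) = 1.471 / 2.39790 = 0.613453 ≈ 0.6135

0.6135


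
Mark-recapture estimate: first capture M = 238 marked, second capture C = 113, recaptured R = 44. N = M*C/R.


N = M * C / R = 238 * 113 / 44 = 26894 / 44 = 611.23 ≈ 611

611 individuals


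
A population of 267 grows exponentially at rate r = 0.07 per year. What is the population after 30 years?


r*t = 0.07 * 30 = 2.1
exp(2.1) = 8.16617
N = 267 * 8.16617 = 2180.37 ≈ 2180

2180


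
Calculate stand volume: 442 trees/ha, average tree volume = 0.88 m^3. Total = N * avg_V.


V_stand = 442 * 0.88 = 388.96 ≈ 389.0 m^3/ha

389.0 m^3/ha


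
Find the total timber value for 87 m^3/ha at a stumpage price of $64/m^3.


Value = 87 * 64 = $5568/ha

$5568/ha


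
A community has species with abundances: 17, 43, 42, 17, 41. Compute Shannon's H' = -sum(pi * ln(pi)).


Total N = 17 + 43 + 42 + 17 + 41 = 160
Per-species terms:
  p = 17/160 = 0.106250; ln(p) = -2.241960; p*ln(p) = 0.106250 * (-2.241960) = -0.238208
  p = 43/160 = 0.268750; ln(p) = -1.313974; p*ln(p) = 0.268750 * (-1.313974) = -0.353131
  p = 42/160 = 0.262500; ln(p) = -1.337504; p*ln(p) = 0.262500 * (-1.337504) = -0.351095
  p = 17/160 = 0.106250; ln(p) = -2.241960; p*ln(p) = 0.106250 * (-2.241960) = -0.238208
  p = 41/160 = 0.256250; ln(p) = -1.361602; p*ln(p) = 0.256250 * (-1.361602) = -0.348911
sum(p*ln(p)) = (-0.238208) + (-0.353131) + (-0.351095) + (-0.238208) + (-0.348911) = -1.529553
H' = -(-1.529553) = 1.529553 ≈ 1.5296

1.5296


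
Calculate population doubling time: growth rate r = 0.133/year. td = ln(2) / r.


td = ln(2) / 0.133 = 0.693147 / 0.133 = 5.21163 ≈ 5.2 years

5.2 years


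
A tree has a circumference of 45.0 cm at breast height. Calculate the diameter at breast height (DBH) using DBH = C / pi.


DBH = C / pi = 45.0 / 3.141593 = 14.3239 ≈ 14.32 cm

14.32 cm


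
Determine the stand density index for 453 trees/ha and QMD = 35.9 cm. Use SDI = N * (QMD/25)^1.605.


QMD/25 = 35.9/25 = 1.436
(1.436)^1.605 = exp(1.605 * ln(1.436)) = exp(1.605 * 0.361861) = exp(0.580787) = 1.78744
SDI = 453 * 1.78744 = 809.710 ≈ 810

810


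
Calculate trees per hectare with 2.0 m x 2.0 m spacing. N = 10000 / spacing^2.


N = 10000 / 2.0^2 = 10000 / 4 = 2500.00 ≈ 2500 trees/ha

2500 trees/ha


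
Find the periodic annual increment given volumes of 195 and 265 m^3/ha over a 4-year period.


PAI = (V2 - V1) / period = (265 - 195) / 4 = 70 / 4 = 17.50 m^3/ha/yr

17.50 m^3/ha/yr


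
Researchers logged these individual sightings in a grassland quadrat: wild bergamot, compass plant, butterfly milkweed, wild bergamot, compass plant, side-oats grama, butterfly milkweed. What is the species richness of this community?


Total individuals logged = 7
Distinct species (count of individuals): wild bergamot (2), compass plant (2), butterfly milkweed (2), side-oats grama (1)
Species richness = number of distinct species = 4

4


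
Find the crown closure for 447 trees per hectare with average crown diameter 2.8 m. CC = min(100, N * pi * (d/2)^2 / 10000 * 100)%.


(d/2)^2 = (2.8/2)^2 = 1.4^2 = 1.96
Crown area = 3.141593 * 1.96 = 6.15752 m^2
N * area / 10000 * 100 = 447 * 6.15752 / 10000 * 100 = 27.5241
CC = min(100, 27.5241) = 27.5241 ≈ 27.5%

27.5%


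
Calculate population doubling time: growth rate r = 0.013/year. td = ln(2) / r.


td = ln(2) / 0.013 = 0.693147 / 0.013 = 53.3190 ≈ 53.3 years

53.3 years


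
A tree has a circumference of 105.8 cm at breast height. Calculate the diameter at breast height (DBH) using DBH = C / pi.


DBH = C / pi = 105.8 / 3.141593 = 33.6772 ≈ 33.68 cm

33.68 cm


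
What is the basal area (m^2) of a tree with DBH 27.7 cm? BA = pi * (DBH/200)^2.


D/200 = 27.7/200 = 0.1385 m
(D/200)^2 = 0.1385^2 = 0.01918225
BA = 3.141593 * 0.01918225 = 0.0602628 ≈ 0.0603 m^2

0.0603 m^2


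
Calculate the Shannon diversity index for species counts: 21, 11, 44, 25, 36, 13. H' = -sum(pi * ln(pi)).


Total N = 21 + 11 + 44 + 25 + 36 + 13 = 150
Per-species terms:
  p = 21/150 = 0.140000; ln(p) = -1.966113; p*ln(p) = 0.140000 * (-1.966113) = -0.275256
  p = 11/150 = 0.073333; ln(p) = -2.612745; p*ln(p) = 0.073333 * (-2.612745) = -0.191600
  p = 44/150 = 0.293333; ln(p) = -1.226447; p*ln(p) = 0.293333 * (-1.226447) = -0.359757
  p = 25/150 = 0.166667; ln(p) = -1.791757; p*ln(p) = 0.166667 * (-1.791757) = -0.298627
  p = 36/150 = 0.240000; ln(p) = -1.427116; p*ln(p) = 0.240000 * (-1.427116) = -0.342508
  p = 13/150 = 0.086667; ln(p) = -2.445682; p*ln(p) = 0.086667 * (-2.445682) = -0.211960
sum(p*ln(p)) = (-0.275256) + (-0.191600) + (-0.359757) + (-0.298627) + (-0.342508) + (-0.211960) = -1.679708
H' = -(-1.679708) = 1.679708 ≈ 1.6797

1.6797
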